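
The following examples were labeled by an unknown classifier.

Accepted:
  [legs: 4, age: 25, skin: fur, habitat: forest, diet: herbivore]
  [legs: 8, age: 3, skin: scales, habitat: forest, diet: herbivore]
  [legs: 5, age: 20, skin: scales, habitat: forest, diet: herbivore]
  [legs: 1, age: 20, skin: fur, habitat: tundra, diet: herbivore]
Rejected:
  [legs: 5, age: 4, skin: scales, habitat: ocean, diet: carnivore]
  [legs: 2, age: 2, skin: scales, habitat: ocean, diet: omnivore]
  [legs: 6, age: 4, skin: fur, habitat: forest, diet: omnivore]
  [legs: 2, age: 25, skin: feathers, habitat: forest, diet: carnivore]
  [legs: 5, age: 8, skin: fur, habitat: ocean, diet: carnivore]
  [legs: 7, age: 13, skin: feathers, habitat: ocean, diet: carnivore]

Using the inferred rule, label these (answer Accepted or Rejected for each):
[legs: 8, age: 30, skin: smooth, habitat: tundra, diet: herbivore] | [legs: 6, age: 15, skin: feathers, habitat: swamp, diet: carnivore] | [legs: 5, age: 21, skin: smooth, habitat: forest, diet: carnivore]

Comparing the two groups points to one rule — diet is herbivore.
[legs: 8, age: 30, skin: smooth, habitat: tundra, diet: herbivore]: diet is herbivore, has this property → Accepted.
[legs: 6, age: 15, skin: feathers, habitat: swamp, diet: carnivore]: diet is carnivore, doesn't match → Rejected.
[legs: 5, age: 21, skin: smooth, habitat: forest, diet: carnivore]: diet is carnivore, doesn't match → Rejected.

Accepted, Rejected, Rejected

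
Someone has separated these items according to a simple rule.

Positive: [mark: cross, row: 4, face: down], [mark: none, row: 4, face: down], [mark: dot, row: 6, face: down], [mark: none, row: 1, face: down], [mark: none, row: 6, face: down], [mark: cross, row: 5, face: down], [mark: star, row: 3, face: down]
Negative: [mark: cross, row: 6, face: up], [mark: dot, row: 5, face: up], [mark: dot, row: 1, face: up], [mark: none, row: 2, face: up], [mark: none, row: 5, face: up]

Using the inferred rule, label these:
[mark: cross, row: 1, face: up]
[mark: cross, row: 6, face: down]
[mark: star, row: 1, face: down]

All 'Positive' examples share one property — face is down — and every 'Negative' example lacks it.
[mark: cross, row: 1, face: up]: face is up, doesn't match → Negative. [mark: cross, row: 6, face: down]: face is down, qualifies → Positive. [mark: star, row: 1, face: down]: face is down, qualifies → Positive.

Negative, Positive, Positive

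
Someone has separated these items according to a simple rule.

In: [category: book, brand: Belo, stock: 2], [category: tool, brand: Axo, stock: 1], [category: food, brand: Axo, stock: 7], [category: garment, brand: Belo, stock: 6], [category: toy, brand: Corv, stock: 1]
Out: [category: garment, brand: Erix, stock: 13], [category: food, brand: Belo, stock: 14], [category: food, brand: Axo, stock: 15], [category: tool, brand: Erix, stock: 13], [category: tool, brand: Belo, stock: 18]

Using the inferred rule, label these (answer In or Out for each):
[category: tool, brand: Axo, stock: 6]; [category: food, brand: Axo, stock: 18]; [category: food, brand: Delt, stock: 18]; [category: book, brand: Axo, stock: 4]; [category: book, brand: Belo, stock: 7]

The pattern is that an item is 'In' exactly when: stock ≤ 7.

In, Out, Out, In, In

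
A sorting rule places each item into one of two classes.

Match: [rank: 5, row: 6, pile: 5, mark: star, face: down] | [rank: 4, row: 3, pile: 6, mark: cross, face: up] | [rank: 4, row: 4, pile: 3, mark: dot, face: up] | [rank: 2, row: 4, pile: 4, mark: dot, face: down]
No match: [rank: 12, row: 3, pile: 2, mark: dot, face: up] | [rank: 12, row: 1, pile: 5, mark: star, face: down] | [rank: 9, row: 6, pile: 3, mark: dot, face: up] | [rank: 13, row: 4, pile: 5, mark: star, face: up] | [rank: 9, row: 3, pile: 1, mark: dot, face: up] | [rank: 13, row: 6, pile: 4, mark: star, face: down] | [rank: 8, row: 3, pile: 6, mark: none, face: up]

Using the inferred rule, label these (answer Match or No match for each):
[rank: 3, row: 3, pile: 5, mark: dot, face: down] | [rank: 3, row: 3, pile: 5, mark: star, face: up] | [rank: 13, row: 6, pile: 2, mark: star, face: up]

Match, Match, No match

The simplest hypothesis consistent with all the labels is: rank ≤ 5.
[rank: 3, row: 3, pile: 5, mark: dot, face: down]: rank = 3, fits → Match.
[rank: 3, row: 3, pile: 5, mark: star, face: up]: rank = 3, fits → Match.
[rank: 13, row: 6, pile: 2, mark: star, face: up]: rank = 13, doesn't match → No match.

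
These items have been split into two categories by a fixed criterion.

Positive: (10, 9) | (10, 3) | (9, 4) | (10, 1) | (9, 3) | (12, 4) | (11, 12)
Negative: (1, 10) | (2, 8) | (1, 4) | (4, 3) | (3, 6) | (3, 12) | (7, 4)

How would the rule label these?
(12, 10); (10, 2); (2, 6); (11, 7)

Positive, Positive, Negative, Positive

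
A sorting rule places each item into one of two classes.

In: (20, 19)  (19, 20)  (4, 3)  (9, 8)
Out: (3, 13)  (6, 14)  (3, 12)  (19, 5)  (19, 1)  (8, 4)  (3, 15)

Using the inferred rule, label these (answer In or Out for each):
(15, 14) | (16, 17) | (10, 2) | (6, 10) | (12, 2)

The classifier is using: |first − second| ≤ 1.
(15, 14): |15−14| = 1, checks out → In.
(16, 17): |16−17| = 1, checks out → In.
(10, 2): |10−2| = 8, does not pass → Out.
(6, 10): |6−10| = 4, does not pass → Out.
(12, 2): |12−2| = 10, does not pass → Out.

In, In, Out, Out, Out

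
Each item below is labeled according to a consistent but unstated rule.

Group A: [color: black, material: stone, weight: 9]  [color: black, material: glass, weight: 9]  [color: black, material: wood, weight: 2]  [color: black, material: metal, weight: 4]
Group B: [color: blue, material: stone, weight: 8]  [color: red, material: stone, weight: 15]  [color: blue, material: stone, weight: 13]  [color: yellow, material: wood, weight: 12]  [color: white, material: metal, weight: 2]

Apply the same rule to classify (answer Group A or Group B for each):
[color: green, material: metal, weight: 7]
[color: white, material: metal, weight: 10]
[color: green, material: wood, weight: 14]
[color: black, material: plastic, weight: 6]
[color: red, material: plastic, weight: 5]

All 'Group A' examples share one property — color is black — and every 'Group B' example lacks it.
[color: green, material: metal, weight: 7] → color is green → Group B.
[color: white, material: metal, weight: 10] → color is white → Group B.
[color: green, material: wood, weight: 14] → color is green → Group B.
[color: black, material: plastic, weight: 6] → color is black → Group A.
[color: red, material: plastic, weight: 5] → color is red → Group B.

Group B, Group B, Group B, Group A, Group B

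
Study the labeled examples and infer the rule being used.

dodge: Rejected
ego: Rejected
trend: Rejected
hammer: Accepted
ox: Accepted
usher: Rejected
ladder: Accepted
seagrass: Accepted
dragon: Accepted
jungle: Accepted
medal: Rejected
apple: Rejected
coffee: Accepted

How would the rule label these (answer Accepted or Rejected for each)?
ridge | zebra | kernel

Checking candidate rules against both groups, what survives is: even length.

Rejected, Rejected, Accepted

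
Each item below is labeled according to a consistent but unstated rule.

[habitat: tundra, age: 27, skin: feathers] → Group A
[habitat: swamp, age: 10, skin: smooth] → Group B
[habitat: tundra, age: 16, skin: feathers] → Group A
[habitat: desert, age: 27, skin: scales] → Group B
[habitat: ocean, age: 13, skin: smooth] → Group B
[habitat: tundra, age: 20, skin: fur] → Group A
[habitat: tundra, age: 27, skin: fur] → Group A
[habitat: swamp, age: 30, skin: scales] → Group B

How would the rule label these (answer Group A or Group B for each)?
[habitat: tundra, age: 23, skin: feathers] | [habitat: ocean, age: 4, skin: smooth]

Rule: habitat is tundra. This holds for each 'Group A' example and fails for each 'Group B' one.
[habitat: tundra, age: 23, skin: feathers]: Group A (habitat is tundra). [habitat: ocean, age: 4, skin: smooth]: Group B (habitat is ocean).

Group A, Group B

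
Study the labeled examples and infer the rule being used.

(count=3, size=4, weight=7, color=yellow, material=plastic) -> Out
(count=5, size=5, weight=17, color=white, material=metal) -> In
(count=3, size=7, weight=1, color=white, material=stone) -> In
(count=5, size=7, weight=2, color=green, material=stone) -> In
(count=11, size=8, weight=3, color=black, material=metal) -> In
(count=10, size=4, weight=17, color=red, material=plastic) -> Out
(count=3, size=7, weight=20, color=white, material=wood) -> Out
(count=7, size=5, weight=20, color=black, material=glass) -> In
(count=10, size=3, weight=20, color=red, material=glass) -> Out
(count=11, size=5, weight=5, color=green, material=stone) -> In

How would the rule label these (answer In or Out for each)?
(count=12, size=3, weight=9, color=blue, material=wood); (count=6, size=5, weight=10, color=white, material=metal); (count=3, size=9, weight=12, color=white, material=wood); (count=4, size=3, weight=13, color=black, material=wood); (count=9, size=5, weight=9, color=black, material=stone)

All 'In' examples share one property — size = 5 OR weight ≤ 3 — and every 'Out' example lacks it.
(count=12, size=3, weight=9, color=blue, material=wood): size = 3, weight = 9, does not fit → Out. (count=6, size=5, weight=10, color=white, material=metal): size = 5, weight = 10, qualifies → In. (count=3, size=9, weight=12, color=white, material=wood): size = 9, weight = 12, does not fit → Out. (count=4, size=3, weight=13, color=black, material=wood): size = 3, weight = 13, does not fit → Out. (count=9, size=5, weight=9, color=black, material=stone): size = 5, weight = 9, qualifies → In.

Out, In, Out, Out, In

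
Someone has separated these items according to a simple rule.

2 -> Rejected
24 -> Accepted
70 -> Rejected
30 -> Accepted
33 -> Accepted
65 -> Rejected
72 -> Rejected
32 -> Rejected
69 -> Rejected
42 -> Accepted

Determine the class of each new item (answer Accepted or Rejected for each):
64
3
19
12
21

Rejected, Accepted, Rejected, Accepted, Accepted

One predicate separates the groups cleanly: multiple of 3 AND at most 42.
64 — 64 = 3·21 + 1, 64 > 42, hence Rejected.
3 — 3 = 3·1, 3 ≤ 42, hence Accepted.
19 — 19 = 3·6 + 1, 19 ≤ 42, hence Rejected.
12 — 12 = 3·4, 12 ≤ 42, hence Accepted.
21 — 21 = 3·7, 21 ≤ 42, hence Accepted.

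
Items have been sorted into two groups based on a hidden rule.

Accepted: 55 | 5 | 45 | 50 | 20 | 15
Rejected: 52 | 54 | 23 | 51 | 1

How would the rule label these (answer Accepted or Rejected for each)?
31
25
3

Rejected, Accepted, Rejected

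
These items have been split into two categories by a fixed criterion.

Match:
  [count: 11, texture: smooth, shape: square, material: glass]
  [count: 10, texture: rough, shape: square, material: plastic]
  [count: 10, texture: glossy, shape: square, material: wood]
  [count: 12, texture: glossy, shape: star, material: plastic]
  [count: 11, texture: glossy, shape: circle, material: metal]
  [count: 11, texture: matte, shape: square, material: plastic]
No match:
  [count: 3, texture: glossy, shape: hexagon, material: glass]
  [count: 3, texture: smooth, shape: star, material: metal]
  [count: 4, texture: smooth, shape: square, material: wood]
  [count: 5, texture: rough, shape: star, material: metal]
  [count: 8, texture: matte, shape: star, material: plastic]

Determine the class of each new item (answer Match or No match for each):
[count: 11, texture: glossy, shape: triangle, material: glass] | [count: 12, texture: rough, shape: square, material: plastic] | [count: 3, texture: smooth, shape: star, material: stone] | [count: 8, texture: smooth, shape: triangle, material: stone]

Match, Match, No match, No match

One predicate separates the groups cleanly: count ≥ 10.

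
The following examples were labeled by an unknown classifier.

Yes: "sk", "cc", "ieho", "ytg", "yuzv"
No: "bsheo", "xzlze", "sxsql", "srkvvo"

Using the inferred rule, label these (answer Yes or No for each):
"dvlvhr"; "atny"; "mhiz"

No, Yes, Yes

The distinguishing property — length ≤ 4 — holds for all the 'Yes' cases and none of the 'No' cases.
"dvlvhr": No (length 6). "atny": Yes (length 4). "mhiz": Yes (length 4).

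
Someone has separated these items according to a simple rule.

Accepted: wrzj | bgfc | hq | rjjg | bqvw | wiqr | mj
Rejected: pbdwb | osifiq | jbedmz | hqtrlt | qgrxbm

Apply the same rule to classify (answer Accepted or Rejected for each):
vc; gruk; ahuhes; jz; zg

Accepted, Accepted, Rejected, Accepted, Accepted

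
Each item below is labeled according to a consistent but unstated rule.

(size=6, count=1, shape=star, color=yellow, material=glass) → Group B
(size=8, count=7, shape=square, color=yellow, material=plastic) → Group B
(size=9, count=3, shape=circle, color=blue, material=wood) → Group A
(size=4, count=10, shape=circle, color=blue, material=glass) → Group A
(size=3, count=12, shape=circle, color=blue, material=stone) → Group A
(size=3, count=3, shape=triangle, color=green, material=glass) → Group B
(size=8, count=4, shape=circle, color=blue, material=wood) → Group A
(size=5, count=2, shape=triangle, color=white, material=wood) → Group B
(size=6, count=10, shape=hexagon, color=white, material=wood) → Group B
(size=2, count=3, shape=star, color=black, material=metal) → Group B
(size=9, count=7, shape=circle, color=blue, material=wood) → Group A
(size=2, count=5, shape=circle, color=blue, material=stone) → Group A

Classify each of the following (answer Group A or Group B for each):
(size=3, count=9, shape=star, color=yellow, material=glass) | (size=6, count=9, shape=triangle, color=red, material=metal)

Group B, Group B

The common property of the 'Group A' items is: color is blue. No 'Group B' item has it.
(size=3, count=9, shape=star, color=yellow, material=glass): color is yellow, does not fit → Group B.
(size=6, count=9, shape=triangle, color=red, material=metal): color is red, does not fit → Group B.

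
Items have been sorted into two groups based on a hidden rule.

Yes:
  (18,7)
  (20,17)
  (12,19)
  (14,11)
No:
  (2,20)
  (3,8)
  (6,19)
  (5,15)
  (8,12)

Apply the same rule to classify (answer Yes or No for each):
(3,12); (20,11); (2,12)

All 'Yes' examples share one property — first ≥ 11 — and every 'No' example lacks it.
(3,12) → first 3 → No. (20,11) → first 20 → Yes. (2,12) → first 2 → No.

No, Yes, No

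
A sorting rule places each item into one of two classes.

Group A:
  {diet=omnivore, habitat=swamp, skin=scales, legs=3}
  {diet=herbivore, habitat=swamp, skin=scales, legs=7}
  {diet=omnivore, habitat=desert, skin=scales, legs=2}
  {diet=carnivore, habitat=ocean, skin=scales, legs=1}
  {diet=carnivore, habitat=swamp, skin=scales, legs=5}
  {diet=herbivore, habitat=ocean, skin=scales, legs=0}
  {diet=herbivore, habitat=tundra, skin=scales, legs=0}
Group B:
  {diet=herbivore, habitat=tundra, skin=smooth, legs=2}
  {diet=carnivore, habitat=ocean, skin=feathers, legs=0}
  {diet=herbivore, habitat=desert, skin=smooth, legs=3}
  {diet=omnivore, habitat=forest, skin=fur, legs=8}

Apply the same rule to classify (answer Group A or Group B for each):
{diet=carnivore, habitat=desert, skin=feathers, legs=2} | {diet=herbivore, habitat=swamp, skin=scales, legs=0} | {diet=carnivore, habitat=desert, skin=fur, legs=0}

The pattern is that an item is 'Group A' exactly when: skin is scales.
{diet=carnivore, habitat=desert, skin=feathers, legs=2} — skin is feathers, hence Group B. {diet=herbivore, habitat=swamp, skin=scales, legs=0} — skin is scales, hence Group A. {diet=carnivore, habitat=desert, skin=fur, legs=0} — skin is fur, hence Group B.

Group B, Group A, Group B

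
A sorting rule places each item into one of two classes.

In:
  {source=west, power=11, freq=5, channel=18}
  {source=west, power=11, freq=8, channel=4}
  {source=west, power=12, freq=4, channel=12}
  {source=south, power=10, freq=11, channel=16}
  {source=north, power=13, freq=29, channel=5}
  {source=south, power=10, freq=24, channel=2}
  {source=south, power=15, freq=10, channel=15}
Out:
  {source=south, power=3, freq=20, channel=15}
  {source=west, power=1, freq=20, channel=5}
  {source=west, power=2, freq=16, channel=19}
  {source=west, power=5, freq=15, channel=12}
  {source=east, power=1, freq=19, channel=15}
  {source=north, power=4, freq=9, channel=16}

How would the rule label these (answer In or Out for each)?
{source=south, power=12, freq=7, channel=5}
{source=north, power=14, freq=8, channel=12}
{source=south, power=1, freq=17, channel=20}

In, In, Out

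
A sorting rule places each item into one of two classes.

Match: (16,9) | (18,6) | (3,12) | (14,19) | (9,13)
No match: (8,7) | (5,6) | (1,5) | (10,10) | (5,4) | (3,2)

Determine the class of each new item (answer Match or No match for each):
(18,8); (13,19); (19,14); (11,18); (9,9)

The simplest hypothesis consistent with all the labels is: max ≥ 12.
(18,8): max 18, meets the rule → Match.
(13,19): max 19, meets the rule → Match.
(19,14): max 19, meets the rule → Match.
(11,18): max 18, meets the rule → Match.
(9,9): max 9, does not fit → No match.

Match, Match, Match, Match, No match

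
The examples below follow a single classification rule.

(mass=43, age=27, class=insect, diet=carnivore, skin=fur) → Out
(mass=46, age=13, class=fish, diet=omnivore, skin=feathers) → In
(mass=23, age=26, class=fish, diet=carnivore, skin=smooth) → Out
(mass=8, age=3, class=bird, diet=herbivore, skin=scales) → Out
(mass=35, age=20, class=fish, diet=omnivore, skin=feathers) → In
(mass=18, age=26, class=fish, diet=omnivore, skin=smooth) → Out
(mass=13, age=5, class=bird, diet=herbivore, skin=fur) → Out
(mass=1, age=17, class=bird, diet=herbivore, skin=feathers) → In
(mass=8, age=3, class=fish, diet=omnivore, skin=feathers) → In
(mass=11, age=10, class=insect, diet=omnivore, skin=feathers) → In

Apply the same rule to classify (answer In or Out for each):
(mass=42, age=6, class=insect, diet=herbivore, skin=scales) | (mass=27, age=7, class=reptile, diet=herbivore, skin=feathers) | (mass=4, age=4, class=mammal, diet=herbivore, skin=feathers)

Out, In, In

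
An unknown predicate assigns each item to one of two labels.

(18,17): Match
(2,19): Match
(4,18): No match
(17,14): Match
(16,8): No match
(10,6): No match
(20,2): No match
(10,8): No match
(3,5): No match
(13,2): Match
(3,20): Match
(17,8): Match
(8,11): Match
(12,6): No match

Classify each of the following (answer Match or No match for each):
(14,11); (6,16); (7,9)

Match, No match, No match

The common property of the 'Match' items is: sum is odd. No 'No match' item has it.
(14,11) → 14+11 = 25 → Match. (6,16) → 6+16 = 22 → No match. (7,9) → 7+9 = 16 → No match.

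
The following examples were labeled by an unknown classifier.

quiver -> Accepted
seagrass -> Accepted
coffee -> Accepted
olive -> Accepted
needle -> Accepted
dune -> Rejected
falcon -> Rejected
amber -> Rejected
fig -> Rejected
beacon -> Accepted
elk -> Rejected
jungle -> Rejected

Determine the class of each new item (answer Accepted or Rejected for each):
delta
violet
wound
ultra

Rejected, Accepted, Rejected, Rejected

Every 'Accepted' example satisfies: has ≥ 3 vowels. None of the 'Rejected' examples do.
delta: 2 vowels — does not satisfy this, so Rejected.
violet: 3 vowels — qualifies, so Accepted.
wound: 2 vowels — does not satisfy this, so Rejected.
ultra: 2 vowels — does not satisfy this, so Rejected.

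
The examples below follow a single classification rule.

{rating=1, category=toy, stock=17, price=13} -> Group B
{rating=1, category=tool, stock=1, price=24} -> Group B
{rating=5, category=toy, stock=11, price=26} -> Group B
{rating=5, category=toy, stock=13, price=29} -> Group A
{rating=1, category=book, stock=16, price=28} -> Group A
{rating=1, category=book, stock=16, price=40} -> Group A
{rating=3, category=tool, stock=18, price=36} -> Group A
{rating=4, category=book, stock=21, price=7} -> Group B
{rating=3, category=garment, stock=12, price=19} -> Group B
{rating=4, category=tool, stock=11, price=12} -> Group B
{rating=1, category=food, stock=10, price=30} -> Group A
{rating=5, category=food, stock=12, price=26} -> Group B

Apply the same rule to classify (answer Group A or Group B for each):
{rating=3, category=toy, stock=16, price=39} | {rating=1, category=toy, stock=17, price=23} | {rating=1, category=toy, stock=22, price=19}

A rule that fits every label: price ≥ 28 — true of each 'Group A' example, false of each 'Group B' one.
Group A: {rating=3, category=toy, stock=16, price=39}, since price = 39. Group B: {rating=1, category=toy, stock=17, price=23}, since price = 23. Group B: {rating=1, category=toy, stock=22, price=19}, since price = 19.

Group A, Group B, Group B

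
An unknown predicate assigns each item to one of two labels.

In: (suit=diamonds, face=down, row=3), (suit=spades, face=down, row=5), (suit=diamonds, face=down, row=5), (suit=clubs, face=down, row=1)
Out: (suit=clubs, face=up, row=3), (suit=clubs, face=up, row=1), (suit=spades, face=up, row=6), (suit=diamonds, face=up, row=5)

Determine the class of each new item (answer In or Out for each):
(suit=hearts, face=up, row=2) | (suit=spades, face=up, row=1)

Out, Out

The simplest hypothesis consistent with all the labels is: face is down.
(suit=hearts, face=up, row=2) — face is up, hence Out.
(suit=spades, face=up, row=1) — face is up, hence Out.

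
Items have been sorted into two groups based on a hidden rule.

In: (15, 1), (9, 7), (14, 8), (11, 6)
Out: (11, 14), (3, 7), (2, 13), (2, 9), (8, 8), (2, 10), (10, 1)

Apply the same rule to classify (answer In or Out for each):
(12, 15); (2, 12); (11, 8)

The common property of the 'In' items is: first > second AND sum ≥ 12. No 'Out' item has it.
(12, 15) — 12 < 15, 12+15 = 27, hence Out.
(2, 12) — 2 < 12, 2+12 = 14, hence Out.
(11, 8) — 11 > 8, 11+8 = 19, hence In.

Out, Out, In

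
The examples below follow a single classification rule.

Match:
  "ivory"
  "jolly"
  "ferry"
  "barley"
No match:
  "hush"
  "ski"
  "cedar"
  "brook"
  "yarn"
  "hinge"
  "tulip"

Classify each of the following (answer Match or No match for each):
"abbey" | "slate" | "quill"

'Match' ⟺ ends with 'y'.
"abbey": Match (ends with 'y').
"slate": No match (ends with 'e').
"quill": No match (ends with 'l').

Match, No match, No match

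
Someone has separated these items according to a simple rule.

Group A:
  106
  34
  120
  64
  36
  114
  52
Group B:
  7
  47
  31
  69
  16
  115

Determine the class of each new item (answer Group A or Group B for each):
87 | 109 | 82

One predicate separates the groups cleanly: even AND at least 31.

Group B, Group B, Group A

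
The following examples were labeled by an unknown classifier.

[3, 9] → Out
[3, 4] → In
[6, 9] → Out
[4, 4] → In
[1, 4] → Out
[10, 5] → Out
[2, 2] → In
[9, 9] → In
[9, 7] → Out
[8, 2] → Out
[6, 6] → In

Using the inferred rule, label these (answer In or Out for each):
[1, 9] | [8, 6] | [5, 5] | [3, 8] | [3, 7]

Every 'In' example satisfies: |first − second| ≤ 1. None of the 'Out' examples do.

Out, Out, In, Out, Out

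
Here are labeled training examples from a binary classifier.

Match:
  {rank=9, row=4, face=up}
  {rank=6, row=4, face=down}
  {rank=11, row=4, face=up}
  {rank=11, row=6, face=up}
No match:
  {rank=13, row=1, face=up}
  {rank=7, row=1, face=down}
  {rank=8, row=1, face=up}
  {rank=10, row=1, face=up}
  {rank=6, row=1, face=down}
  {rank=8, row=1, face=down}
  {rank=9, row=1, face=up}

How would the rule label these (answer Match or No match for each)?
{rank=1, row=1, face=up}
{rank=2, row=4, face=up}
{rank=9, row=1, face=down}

No match, Match, No match

The classifier is using: row ≥ 4.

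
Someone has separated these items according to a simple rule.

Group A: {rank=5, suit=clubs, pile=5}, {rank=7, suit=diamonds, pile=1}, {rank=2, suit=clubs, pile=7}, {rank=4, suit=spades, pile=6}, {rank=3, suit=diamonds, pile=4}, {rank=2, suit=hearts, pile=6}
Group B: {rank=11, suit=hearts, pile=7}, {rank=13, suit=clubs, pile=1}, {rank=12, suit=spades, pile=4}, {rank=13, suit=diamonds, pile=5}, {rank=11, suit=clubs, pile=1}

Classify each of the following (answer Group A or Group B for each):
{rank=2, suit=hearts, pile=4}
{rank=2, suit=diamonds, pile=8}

The pattern is that an item is 'Group A' exactly when: rank ≤ 7.
Group A: {rank=2, suit=hearts, pile=4}, since rank = 2.
Group A: {rank=2, suit=diamonds, pile=8}, since rank = 2.

Group A, Group A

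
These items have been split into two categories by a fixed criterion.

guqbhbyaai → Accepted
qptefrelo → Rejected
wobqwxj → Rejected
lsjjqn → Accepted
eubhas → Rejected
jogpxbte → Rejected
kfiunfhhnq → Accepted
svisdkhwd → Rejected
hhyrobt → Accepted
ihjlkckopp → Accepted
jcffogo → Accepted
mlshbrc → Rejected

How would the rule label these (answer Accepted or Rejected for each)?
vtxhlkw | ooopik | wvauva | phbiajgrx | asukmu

Rejected, Accepted, Rejected, Rejected, Rejected

Rule: has a double letter. This holds for each 'Accepted' example and fails for each 'Rejected' one.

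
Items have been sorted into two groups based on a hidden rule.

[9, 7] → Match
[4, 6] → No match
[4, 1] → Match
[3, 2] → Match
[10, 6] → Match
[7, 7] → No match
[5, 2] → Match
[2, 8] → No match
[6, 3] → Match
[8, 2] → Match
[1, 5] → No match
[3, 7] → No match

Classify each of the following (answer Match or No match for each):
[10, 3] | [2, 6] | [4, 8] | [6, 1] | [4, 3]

'Match' ⟺ first > second.

Match, No match, No match, Match, Match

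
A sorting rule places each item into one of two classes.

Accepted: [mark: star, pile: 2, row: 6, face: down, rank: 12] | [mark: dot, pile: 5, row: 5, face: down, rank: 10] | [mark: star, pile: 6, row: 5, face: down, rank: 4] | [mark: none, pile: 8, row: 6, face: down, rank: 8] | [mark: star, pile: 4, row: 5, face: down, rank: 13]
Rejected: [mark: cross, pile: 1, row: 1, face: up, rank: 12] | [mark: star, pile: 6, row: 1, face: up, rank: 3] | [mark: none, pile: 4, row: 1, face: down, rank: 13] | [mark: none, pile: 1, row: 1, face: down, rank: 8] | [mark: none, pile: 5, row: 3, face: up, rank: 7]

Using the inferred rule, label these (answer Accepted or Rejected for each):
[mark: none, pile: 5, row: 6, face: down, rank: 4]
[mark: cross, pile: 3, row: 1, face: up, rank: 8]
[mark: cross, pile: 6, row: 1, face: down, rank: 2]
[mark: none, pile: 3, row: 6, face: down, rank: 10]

Accepted, Rejected, Rejected, Accepted

The common property of the 'Accepted' items is: row ≥ 5. No 'Rejected' item has it.
[mark: none, pile: 5, row: 6, face: down, rank: 4]: Accepted (row = 6).
[mark: cross, pile: 3, row: 1, face: up, rank: 8]: Rejected (row = 1).
[mark: cross, pile: 6, row: 1, face: down, rank: 2]: Rejected (row = 1).
[mark: none, pile: 3, row: 6, face: down, rank: 10]: Accepted (row = 6).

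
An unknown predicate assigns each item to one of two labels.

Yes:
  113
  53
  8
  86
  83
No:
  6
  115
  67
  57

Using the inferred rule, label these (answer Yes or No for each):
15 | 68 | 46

The pattern is that an item is 'Yes' exactly when: ≡ 2 (mod 3).
15: 15 mod 3 = 0 — doesn't match, so No. 68: 68 mod 3 = 2 — qualifies, so Yes. 46: 46 mod 3 = 1 — doesn't match, so No.

No, Yes, No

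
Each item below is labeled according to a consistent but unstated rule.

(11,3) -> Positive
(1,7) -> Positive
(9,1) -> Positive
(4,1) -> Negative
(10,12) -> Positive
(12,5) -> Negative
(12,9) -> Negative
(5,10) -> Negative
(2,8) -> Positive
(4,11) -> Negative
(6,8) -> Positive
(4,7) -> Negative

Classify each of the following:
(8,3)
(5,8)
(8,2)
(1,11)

Negative, Negative, Positive, Positive

The pattern is that an item is 'Positive' exactly when: sum is even.
(8,3): 8+3 = 11 — doesn't match, so Negative. (5,8): 5+8 = 13 — doesn't match, so Negative. (8,2): 8+2 = 10 — fits, so Positive. (1,11): 1+11 = 12 — fits, so Positive.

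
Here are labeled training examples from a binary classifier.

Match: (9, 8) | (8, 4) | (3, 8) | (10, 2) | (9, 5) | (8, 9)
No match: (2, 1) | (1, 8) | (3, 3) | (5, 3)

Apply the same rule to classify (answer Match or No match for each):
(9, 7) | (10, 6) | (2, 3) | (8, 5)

Every 'Match' example satisfies: sum ≥ 11. None of the 'No match' examples do.
(9, 7): 9+7 = 16, qualifies → Match.
(10, 6): 10+6 = 16, qualifies → Match.
(2, 3): 2+3 = 5, doesn't match → No match.
(8, 5): 8+5 = 13, qualifies → Match.

Match, Match, No match, Match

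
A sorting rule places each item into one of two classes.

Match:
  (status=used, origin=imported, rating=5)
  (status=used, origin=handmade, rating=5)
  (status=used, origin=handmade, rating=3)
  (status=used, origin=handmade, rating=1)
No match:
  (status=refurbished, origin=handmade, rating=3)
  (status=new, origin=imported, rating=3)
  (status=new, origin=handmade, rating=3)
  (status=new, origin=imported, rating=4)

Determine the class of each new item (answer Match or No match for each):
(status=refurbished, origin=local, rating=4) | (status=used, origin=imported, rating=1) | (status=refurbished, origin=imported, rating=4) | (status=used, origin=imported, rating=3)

A rule that fits every label: status is used — true of each 'Match' example, false of each 'No match' one.

No match, Match, No match, Match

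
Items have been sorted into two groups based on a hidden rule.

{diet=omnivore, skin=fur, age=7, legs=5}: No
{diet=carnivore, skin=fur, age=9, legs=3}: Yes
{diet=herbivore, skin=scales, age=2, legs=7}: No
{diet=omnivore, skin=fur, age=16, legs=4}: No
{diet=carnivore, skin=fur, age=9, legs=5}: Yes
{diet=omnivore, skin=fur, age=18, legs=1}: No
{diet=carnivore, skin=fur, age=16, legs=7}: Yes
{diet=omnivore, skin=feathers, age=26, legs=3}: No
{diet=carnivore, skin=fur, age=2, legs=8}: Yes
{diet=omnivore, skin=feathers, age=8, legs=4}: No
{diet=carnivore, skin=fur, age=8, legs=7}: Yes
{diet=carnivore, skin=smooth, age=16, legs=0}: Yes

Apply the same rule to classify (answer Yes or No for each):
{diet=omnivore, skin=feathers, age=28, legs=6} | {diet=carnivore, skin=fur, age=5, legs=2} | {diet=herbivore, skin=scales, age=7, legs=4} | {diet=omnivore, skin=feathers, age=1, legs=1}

No, Yes, No, No

Every 'Yes' example satisfies: diet is carnivore. None of the 'No' examples do.
{diet=omnivore, skin=feathers, age=28, legs=6}: diet is omnivore, lacks this property → No.
{diet=carnivore, skin=fur, age=5, legs=2}: diet is carnivore, qualifies → Yes.
{diet=herbivore, skin=scales, age=7, legs=4}: diet is herbivore, lacks this property → No.
{diet=omnivore, skin=feathers, age=1, legs=1}: diet is omnivore, lacks this property → No.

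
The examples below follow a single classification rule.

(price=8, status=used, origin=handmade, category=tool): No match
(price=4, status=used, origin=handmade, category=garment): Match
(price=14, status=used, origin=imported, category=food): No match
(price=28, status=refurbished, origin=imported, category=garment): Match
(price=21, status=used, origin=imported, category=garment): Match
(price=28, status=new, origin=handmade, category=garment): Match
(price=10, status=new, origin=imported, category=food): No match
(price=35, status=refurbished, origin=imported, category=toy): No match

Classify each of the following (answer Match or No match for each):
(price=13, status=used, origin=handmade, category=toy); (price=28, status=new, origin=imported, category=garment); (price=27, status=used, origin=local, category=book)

No match, Match, No match

All 'Match' examples share one property — category is garment — and every 'No match' example lacks it.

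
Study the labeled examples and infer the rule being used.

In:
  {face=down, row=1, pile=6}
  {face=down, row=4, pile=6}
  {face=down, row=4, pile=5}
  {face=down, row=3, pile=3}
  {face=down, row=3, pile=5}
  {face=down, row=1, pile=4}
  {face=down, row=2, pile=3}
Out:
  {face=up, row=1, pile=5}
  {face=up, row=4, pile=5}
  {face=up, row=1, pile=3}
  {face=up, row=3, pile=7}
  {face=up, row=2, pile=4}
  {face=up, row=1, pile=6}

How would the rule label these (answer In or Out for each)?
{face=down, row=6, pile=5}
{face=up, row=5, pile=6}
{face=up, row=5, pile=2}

The classifier is using: face is down.
In: {face=down, row=6, pile=5}, since face is down. Out: {face=up, row=5, pile=6}, since face is up. Out: {face=up, row=5, pile=2}, since face is up.

In, Out, Out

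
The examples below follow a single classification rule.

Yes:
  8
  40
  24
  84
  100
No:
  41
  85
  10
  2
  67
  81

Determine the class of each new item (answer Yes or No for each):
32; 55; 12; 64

A rule that fits every label: multiple of 4 — true of each 'Yes' example, false of each 'No' one.
32 — 32 = 4·8, hence Yes.
55 — 55 = 4·13 + 3, hence No.
12 — 12 = 4·3, hence Yes.
64 — 64 = 4·16, hence Yes.

Yes, No, Yes, Yes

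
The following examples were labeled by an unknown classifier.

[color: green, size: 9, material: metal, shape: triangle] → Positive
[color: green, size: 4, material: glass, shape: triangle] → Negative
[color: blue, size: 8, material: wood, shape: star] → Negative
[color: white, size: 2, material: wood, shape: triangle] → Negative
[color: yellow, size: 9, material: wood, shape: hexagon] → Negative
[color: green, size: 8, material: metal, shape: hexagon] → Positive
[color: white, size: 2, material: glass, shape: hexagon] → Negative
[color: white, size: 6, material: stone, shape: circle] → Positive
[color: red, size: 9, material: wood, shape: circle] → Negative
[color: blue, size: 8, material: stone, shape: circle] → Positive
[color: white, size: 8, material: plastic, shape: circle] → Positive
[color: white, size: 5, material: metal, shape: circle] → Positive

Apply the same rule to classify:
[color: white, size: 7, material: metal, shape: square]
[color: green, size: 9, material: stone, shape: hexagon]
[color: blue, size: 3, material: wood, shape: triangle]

Positive, Positive, Negative

Every 'Positive' example satisfies: material is not wood AND size ≥ 5. None of the 'Negative' examples do.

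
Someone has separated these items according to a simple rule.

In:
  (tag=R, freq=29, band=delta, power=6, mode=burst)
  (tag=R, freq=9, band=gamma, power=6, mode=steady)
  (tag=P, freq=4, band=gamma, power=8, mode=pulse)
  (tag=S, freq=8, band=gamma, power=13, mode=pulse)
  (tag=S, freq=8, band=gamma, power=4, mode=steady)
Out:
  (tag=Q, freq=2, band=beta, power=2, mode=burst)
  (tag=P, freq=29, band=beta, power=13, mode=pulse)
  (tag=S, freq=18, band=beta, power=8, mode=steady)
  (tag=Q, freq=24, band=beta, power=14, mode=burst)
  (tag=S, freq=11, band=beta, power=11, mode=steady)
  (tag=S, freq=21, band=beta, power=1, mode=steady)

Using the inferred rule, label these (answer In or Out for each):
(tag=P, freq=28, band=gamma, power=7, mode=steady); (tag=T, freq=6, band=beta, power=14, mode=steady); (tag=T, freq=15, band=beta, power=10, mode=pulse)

In, Out, Out

A rule that fits every label: band is not beta — true of each 'In' example, false of each 'Out' one.
In: (tag=P, freq=28, band=gamma, power=7, mode=steady), since band is gamma.
Out: (tag=T, freq=6, band=beta, power=14, mode=steady), since band is beta.
Out: (tag=T, freq=15, band=beta, power=10, mode=pulse), since band is beta.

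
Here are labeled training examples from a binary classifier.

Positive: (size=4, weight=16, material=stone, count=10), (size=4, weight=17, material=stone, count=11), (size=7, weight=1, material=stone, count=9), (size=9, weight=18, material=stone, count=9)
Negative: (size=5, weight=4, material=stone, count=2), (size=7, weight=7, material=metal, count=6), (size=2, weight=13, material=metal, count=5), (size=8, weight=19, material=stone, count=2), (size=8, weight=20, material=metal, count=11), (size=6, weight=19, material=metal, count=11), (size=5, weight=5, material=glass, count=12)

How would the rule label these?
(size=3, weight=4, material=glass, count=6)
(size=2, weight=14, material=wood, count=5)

The simplest hypothesis consistent with all the labels is: material is stone AND count ≥ 5.
(size=3, weight=4, material=glass, count=6) → material is glass, count = 6 → Negative.
(size=2, weight=14, material=wood, count=5) → material is wood, count = 5 → Negative.

Negative, Negative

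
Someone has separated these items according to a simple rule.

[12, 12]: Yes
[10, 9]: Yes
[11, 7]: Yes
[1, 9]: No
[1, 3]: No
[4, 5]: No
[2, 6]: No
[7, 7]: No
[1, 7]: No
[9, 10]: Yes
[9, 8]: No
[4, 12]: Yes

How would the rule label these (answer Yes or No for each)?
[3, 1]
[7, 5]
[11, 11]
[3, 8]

The pattern is that an item is 'Yes' exactly when: max ≥ 10.
[3, 1]: No (max 3). [7, 5]: No (max 7). [11, 11]: Yes (max 11). [3, 8]: No (max 8).

No, No, Yes, No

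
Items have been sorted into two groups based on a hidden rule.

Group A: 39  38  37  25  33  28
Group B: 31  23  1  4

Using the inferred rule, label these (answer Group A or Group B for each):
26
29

Group A, Group A

'Group A' ⟺ digit sum ≥ 6.
Group A: 26, since digit sum 2+6 = 8. Group A: 29, since digit sum 2+9 = 11.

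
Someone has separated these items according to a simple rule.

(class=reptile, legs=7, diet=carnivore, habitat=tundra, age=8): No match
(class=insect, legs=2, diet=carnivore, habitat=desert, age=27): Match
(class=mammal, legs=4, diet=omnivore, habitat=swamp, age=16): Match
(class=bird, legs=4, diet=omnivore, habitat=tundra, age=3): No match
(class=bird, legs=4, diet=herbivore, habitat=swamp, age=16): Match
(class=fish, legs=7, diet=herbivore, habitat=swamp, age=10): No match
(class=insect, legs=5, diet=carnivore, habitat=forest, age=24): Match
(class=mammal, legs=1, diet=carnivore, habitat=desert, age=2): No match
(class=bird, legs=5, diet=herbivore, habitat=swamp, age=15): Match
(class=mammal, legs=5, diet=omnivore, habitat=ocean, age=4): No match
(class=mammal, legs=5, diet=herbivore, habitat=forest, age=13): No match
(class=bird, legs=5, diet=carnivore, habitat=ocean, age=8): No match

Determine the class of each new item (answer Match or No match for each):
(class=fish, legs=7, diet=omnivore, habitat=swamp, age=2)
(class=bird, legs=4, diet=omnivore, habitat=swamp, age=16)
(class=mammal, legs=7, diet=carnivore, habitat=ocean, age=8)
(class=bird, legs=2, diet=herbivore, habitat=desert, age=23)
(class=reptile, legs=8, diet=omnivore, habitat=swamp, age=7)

No match, Match, No match, Match, No match

Every 'Match' example satisfies: age ≥ 15. None of the 'No match' examples do.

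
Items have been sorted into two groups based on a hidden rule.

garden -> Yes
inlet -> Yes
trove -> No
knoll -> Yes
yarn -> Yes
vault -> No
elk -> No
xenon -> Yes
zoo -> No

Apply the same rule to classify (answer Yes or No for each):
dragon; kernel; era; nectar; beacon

Yes, Yes, No, Yes, Yes

One predicate separates the groups cleanly: contains 'n'.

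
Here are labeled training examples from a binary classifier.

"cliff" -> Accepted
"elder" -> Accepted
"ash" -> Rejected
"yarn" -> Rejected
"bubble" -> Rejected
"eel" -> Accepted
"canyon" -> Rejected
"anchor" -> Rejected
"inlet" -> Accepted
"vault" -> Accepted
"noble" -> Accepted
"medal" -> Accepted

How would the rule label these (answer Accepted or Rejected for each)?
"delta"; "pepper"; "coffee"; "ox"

'Accepted' ⟺ odd length AND contains 'l'.
"delta": Accepted (length 5, has 'l').
"pepper": Rejected (length 6, no 'l').
"coffee": Rejected (length 6, no 'l').
"ox": Rejected (length 2, no 'l').

Accepted, Rejected, Rejected, Rejected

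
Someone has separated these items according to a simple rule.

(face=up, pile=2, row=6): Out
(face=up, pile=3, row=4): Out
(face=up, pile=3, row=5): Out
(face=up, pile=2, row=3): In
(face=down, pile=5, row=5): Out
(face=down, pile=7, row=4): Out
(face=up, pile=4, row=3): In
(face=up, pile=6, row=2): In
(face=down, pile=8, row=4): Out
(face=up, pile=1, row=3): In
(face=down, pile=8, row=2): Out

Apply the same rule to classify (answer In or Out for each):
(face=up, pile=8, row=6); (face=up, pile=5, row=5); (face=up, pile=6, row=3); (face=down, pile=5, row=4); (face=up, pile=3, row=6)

The common property of the 'In' items is: face is up AND row ≤ 3. No 'Out' item has it.
Out: (face=up, pile=8, row=6), since face is up, row = 6. Out: (face=up, pile=5, row=5), since face is up, row = 5. In: (face=up, pile=6, row=3), since face is up, row = 3. Out: (face=down, pile=5, row=4), since face is down, row = 4. Out: (face=up, pile=3, row=6), since face is up, row = 6.

Out, Out, In, Out, Out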